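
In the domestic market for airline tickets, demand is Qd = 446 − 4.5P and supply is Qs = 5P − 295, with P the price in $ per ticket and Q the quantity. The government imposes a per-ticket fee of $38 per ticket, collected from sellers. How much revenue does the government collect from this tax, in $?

Tax revenue = $190.

Without the tax, 446 − 4.5P = 5P − 295 gives 9.5P = 741, so P* = $78 and Q* = 95.
With the tax collected from sellers, supply shifts: Qs = 5(P − 38) − 295.
New equilibrium: consumers pay $98, sellers receive $60, Q = 5. (Wedge: Pb − Ps = 38.)
Revenue = t · Q = 38 · 5 = $190.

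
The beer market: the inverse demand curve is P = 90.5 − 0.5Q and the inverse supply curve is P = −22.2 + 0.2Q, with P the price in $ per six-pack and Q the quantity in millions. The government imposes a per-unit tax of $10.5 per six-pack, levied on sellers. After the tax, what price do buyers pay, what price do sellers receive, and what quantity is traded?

Rewrite in direct form: Qd = 181 − 2P and Qs = 5P + 111.
Before the tax: set 181 − 2P = 5P + 111 → P* = $10, Q* = 161.
With the tax collected from sellers, supply shifts: Qs = 5(P − 10.5) + 111.
Solving gives Q = 146 with buyers paying $17.5 and sellers receiving $7 (the $10.5 wedge).
The less price-elastic side of the market bears the larger share of a per-unit tax.

Buyers pay $17.5; sellers receive $7; quantity = 146.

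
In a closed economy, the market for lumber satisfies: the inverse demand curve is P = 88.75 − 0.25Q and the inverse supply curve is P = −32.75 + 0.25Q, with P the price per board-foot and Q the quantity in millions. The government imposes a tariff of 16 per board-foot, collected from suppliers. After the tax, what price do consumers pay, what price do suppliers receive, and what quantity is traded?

Rewrite in direct form: Qd = 355 − 4P and Qs = 4P + 131.
Without the tax, 355 − 4P = 4P + 131 gives 8P = 224, so P* = 28 and Q* = 243.
With the tax collected from suppliers, supply shifts: Qs = 4(P − 16) + 131.
Solving gives Q = 211 with consumers paying 36 and suppliers receiving 20 (the 16 wedge).

Consumers pay 36; suppliers receive 20; quantity = 211.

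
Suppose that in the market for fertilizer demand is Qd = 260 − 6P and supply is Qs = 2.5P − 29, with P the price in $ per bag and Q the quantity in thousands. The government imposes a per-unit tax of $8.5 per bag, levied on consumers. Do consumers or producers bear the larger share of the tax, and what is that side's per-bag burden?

Before the tax: set 260 − 6P = 2.5P − 29 → P* = $34, Q* = 56.
With the tax collected from consumers, demand (in seller-price terms) shifts: Qd = 260 − 6(P + 8.5).
Solving gives Q = 41 with consumers paying $36.5 and producers receiving $28 (the $8.5 wedge).
Per-bag burden: consumers $2.5, producers $6.
Producers take the larger share because supply is less price-elastic here (demand slope 6 vs supply slope 2.5).

Producers bear the larger share: $6 per bag.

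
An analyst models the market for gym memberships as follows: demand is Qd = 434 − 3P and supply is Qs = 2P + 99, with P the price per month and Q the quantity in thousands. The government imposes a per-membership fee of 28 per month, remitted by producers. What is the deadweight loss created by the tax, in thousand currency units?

Without the tax, 434 − 3P = 2P + 99 gives 5P = 335, so P* = 67 and Q* = 233.
With the tax collected from producers, supply shifts: Qs = 2(P − 28) + 99.
New equilibrium: consumers pay 78.2, producers receive 50.2, Q = 199.4. (Wedge: Pb − Ps = 28.)
Quantity falls by |ΔQ| = |233 − 199.4| = 33.6.
DWL = ½ · t · |ΔQ| = ½ · 28 · 33.6 = 470.4.

Deadweight loss = 470.4 thousand.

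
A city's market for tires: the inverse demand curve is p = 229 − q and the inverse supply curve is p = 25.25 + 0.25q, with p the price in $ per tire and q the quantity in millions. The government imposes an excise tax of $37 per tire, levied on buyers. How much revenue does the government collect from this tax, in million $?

Inverting to q(p) form: qd = 229 − p; qs = 4p − 101.
Before the tax: set 229 − p = 4p − 101 → p* = $66, q* = 163.
With the tax collected from buyers, demand (in seller-price terms) shifts: qd = 229 − (p + 37).
New equilibrium: buyers pay $95.6, suppliers receive $58.6, q = 133.4. (Wedge: pb − ps = 37.)
Revenue = t · Q = 37 · 133.4 = $4935.8.

Tax revenue = $4935.8 million.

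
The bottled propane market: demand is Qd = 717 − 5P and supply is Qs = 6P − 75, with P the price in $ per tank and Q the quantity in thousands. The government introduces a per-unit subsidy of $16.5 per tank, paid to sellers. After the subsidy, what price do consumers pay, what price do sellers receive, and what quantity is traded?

Consumers pay $63; sellers receive $79.5; quantity = 402.

Before the subsidy: set 717 − 5P = 6P − 75 → P* = $72, Q* = 357.
With a per-unit subsidy paid to sellers, each receives P + 16.5 per unit sold, so supply becomes Qs = 6(P + 16.5) − 75.
New equilibrium: consumers pay $63, sellers receive $79.5, Q = 402. (Wedge: Pb − Ps = −16.5.)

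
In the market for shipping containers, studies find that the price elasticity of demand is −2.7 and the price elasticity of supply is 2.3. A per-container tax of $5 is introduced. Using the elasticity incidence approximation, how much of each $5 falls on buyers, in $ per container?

Buyers bear ≈ $2.3 per container.

Incidence ratio: buyers' share ≈ εs / (εs + |εd|) = 2.3 / (2.3 + 2.7) = 0.46.
So buyers bear ≈ 0.46 × $5 = $2.3; suppliers bear $2.7.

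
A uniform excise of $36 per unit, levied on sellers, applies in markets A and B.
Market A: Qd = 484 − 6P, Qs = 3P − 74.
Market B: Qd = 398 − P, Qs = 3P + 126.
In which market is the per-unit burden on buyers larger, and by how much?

Market A: pre-tax P* = $62, Q* = 112; post-tax Q = 40; per-unit burden on buyers = $12.
Market B: pre-tax P* = $68, Q* = 330; post-tax Q = 303; per-unit burden on buyers = $27.
Difference: $12 vs $27 → market B is larger by $15.

Market B, by $15.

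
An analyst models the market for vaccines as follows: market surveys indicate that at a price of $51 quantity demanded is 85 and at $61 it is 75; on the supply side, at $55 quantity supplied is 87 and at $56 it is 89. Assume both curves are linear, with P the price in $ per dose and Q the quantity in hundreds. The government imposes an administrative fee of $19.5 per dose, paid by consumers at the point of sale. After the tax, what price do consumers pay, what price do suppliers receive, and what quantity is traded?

Consumers pay $66; suppliers receive $46.5; quantity = 70.

Demand slope: (75 − 85)/(61 − 51) = -1, so Qd = 136 − P.
Supply slope: (89 − 87)/(56 − 55) = 2, so Qs = 2P − 23.
Before the tax: set 136 − P = 2P − 23 → P* = $53, Q* = 83.
With the tax collected from consumers, demand (in seller-price terms) shifts: Qd = 136 − (P + 19.5).
Solving gives Q = 70 with consumers paying $66 and suppliers receiving $46.5 (the $19.5 wedge).
The less price-elastic side of the market bears the larger share of a per-unit tax.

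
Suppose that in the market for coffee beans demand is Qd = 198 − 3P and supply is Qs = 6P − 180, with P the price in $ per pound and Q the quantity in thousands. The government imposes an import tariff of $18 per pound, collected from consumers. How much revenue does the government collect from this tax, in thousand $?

Tax revenue = $648 thousand.

Without the tax, 198 − 3P = 6P − 180 gives 9P = 378, so P* = $42 and Q* = 72.
With the tax collected from consumers, demand (in seller-price terms) shifts: Qd = 198 − 3(P + 18).
New equilibrium: consumers pay $54, sellers receive $36, Q = 36. (Wedge: Pb − Ps = 18.)
Revenue = t · Q = 18 · 36 = $648.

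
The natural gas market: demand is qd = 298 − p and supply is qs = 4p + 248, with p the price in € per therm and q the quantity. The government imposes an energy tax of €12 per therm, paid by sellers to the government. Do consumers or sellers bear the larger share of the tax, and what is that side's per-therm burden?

Consumers bear the larger share: €9.6 per therm.

Before the tax: set 298 − p = 4p + 248 → p* = €10, q* = 288.
With the tax collected from sellers, supply shifts: qs = 4(p − 12) + 248.
New equilibrium: consumers pay €19.6, sellers receive €7.6, q = 278.4. (Wedge: pb − ps = 12.)
Per-therm burden: consumers €9.6, sellers €2.4.
Consumers take the larger share because demand is less price-elastic here (demand slope 1 vs supply slope 4).
The less price-elastic side of the market bears the larger share of a per-unit tax.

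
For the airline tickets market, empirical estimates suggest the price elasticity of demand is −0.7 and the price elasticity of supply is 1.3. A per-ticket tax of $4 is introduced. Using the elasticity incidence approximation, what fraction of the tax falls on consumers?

Incidence ratio: consumers' share ≈ εs / (εs + |εd|) = 1.3 / (1.3 + 0.7) = 0.65.
Supply is the more elastic side, so consumers bear the larger share.

Consumers' share ≈ 0.65.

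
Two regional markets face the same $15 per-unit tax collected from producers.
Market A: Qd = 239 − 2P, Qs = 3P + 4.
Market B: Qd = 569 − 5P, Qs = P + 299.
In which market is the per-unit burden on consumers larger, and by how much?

Market A, by $6.5.

Market A: pre-tax P* = $47, Q* = 145; post-tax Q = 127; per-unit burden on consumers = $9.
Market B: pre-tax P* = $45, Q* = 344; post-tax Q = 331.5; per-unit burden on consumers = $2.5.
Difference: $9 vs $2.5 → market A is larger by $6.5.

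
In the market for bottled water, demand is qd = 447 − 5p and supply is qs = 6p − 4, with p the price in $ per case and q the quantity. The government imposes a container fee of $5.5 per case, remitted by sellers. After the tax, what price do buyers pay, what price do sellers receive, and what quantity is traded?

Before the tax: set 447 − 5p = 6p − 4 → p* = $41, q* = 242.
With the tax collected from sellers, supply shifts: qs = 6(p − 5.5) − 4.
Solving gives q = 227 with buyers paying $44 and sellers receiving $38.5 (the $5.5 wedge).
The less price-elastic side of the market bears the larger share of a per-unit tax.

Buyers pay $44; sellers receive $38.5; quantity = 227.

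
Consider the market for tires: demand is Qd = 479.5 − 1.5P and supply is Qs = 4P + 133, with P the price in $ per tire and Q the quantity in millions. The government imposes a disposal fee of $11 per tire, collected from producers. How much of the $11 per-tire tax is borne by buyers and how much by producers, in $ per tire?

Without the tax, 479.5 − 1.5P = 4P + 133 gives 5.5P = 346.5, so P* = $63 and Q* = 385.
With the tax collected from producers, supply shifts: Qs = 4(P − 11) + 133.
New equilibrium: buyers pay $71, producers receive $60, Q = 373. (Wedge: Pb − Ps = 11.)
Burden on buyers: $8; on producers: $3. (They sum to $11.)
The less price-elastic side of the market bears the larger share of a per-unit tax.

Buyers bear $8 per tire; producers bear $3 per tire.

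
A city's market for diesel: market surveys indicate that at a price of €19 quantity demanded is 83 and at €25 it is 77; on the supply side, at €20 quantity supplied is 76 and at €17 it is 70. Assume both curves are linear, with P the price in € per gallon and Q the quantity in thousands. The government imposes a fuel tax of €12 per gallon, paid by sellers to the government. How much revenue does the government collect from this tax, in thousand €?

Tax revenue = €864 thousand.

Demand slope: (77 − 83)/(25 − 19) = -1, so Qd = 102 − P.
Supply slope: (70 − 76)/(17 − 20) = 2, so Qs = 2P + 36.
Before the tax: set 102 − P = 2P + 36 → P* = €22, Q* = 80.
With the tax collected from sellers, supply shifts: Qs = 2(P − 12) + 36.
Solving gives Q = 72 with buyers paying €30 and sellers receiving €18 (the €12 wedge).
Revenue = t · Q = 12 · 72 = €864.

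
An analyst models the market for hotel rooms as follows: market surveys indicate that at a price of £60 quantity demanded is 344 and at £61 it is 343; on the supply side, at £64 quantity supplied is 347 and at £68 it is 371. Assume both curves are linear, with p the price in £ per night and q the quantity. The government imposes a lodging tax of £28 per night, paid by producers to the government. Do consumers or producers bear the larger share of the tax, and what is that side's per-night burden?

Demand slope: (343 − 344)/(61 − 60) = -1, so qd = 404 − p.
Supply slope: (371 − 347)/(68 − 64) = 6, so qs = 6p − 37.
Before the tax: set 404 − p = 6p − 37 → p* = £63, q* = 341.
With the tax collected from producers, supply shifts: qs = 6(p − 28) − 37.
Solving gives q = 317 with consumers paying £87 and producers receiving £59 (the £28 wedge).
Per-night burden: consumers £24, producers £4.
Consumers take the larger share because demand is less price-elastic here (demand slope 1 vs supply slope 6).
The less price-elastic side of the market bears the larger share of a per-unit tax.

Consumers bear the larger share: £24 per night.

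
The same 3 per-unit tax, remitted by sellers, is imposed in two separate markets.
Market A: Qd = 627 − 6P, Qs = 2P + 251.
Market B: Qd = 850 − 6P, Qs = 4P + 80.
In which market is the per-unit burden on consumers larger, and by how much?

Market B, by 0.45.

Market A: pre-tax P* = 47, Q* = 345; post-tax Q = 340.5; per-unit burden on consumers = 0.75.
Market B: pre-tax P* = 77, Q* = 388; post-tax Q = 380.8; per-unit burden on consumers = 1.2.
Difference: 0.75 vs 1.2 → market B is larger by 0.45.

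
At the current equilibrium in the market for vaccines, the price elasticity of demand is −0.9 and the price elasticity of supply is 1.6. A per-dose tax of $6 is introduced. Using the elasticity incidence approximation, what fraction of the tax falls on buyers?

Buyers' share ≈ 0.64.

Incidence ratio: buyers' share ≈ εs / (εs + |εd|) = 1.6 / (1.6 + 0.9) = 0.64.
Supply is the more elastic side, so buyers bear the larger share.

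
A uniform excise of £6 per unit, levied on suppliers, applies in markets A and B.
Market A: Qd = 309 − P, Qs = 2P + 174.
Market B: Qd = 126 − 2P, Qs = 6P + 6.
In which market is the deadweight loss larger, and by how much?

Market B, by £15.

Market A: pre-tax P* = £45, Q* = 264; post-tax Q = 260; deadweight loss = £12.
Market B: pre-tax P* = £15, Q* = 96; post-tax Q = 87; deadweight loss = £27.
Difference: £12 vs £27 → market B is larger by £15.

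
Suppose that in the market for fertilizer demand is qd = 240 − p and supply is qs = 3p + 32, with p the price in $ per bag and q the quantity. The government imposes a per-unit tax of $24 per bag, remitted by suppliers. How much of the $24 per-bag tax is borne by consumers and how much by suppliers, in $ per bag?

Before the tax: set 240 − p = 3p + 32 → p* = $52, q* = 188.
With the tax collected from suppliers, supply shifts: qs = 3(p − 24) + 32.
New equilibrium: consumers pay $70, suppliers receive $46, q = 170. (Wedge: pb − ps = 24.)
Burden on consumers: $18; on suppliers: $6. (They sum to $24.)

Consumers bear $18 per bag; suppliers bear $6 per bag.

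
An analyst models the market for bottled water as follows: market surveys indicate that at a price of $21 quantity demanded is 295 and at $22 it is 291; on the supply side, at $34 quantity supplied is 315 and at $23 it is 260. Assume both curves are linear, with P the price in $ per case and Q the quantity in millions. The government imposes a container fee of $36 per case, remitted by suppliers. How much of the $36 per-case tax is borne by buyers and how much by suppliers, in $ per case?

Demand slope: (291 − 295)/(22 − 21) = -4, so Qd = 379 − 4P.
Supply slope: (260 − 315)/(23 − 34) = 5, so Qs = 5P + 145.
Without the tax, 379 − 4P = 5P + 145 gives 9P = 234, so P* = $26 and Q* = 275.
With the tax collected from suppliers, supply shifts: Qs = 5(P − 36) + 145.
Solving gives Q = 195 with buyers paying $46 and suppliers receiving $10 (the $36 wedge).
Burden on buyers: $20; on suppliers: $16. (They sum to $36.)
The less price-elastic side of the market bears the larger share of a per-unit tax.

Buyers bear $20 per case; suppliers bear $16 per case.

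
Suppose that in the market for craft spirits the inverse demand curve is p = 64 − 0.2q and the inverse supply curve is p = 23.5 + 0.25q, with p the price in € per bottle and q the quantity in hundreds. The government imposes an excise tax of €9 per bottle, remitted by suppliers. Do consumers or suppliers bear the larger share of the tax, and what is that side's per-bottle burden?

Suppliers bear the larger share: €5 per bottle.

Inverting to q(p) form: qd = 320 − 5p; qs = 4p − 94.
Without the tax, 320 − 5p = 4p − 94 gives 9p = 414, so p* = €46 and q* = 90.
With the tax collected from suppliers, supply shifts: qs = 4(p − 9) − 94.
New equilibrium: consumers pay €50, suppliers receive €41, q = 70. (Wedge: pb − ps = 9.)
Per-bottle burden: consumers €4, suppliers €5.
Suppliers take the larger share because supply is less price-elastic here (demand slope 5 vs supply slope 4).
The less price-elastic side of the market bears the larger share of a per-unit tax.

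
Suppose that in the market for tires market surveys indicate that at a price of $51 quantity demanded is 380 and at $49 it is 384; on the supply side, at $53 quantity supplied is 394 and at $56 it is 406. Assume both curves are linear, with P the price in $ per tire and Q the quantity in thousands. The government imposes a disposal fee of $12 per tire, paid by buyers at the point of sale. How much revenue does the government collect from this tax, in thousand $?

Demand slope: (384 − 380)/(49 − 51) = -2, so Qd = 482 − 2P.
Supply slope: (406 − 394)/(56 − 53) = 4, so Qs = 4P + 182.
Without the tax, 482 − 2P = 4P + 182 gives 6P = 300, so P* = $50 and Q* = 382.
With the tax collected from buyers, demand (in seller-price terms) shifts: Qd = 482 − 2(P + 12).
Solving gives Q = 366 with buyers paying $58 and producers receiving $46 (the $12 wedge).
Revenue = t · Q = 12 · 366 = $4392.

Tax revenue = $4392 thousand.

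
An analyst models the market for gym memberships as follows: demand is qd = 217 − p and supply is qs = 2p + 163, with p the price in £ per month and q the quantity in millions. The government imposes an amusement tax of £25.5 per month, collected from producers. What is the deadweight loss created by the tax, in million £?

Without the tax, 217 − p = 2p + 163 gives 3p = 54, so p* = £18 and q* = 199.
With the tax collected from producers, supply shifts: qs = 2(p − 25.5) + 163.
New equilibrium: buyers pay £35, producers receive £9.5, q = 182. (Wedge: pb − ps = 25.5.)
Quantity falls by |ΔQ| = |199 − 182| = 17.
DWL = ½ · t · |ΔQ| = ½ · 25.5 · 17 = £216.75.

Deadweight loss = £216.75 million.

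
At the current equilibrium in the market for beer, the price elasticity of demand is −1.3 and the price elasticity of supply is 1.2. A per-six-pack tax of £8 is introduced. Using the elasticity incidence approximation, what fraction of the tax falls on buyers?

Incidence ratio: buyers' share ≈ εs / (εs + |εd|) = 1.2 / (1.2 + 1.3) = 0.48.
Supply is the less elastic side, so buyers bear the smaller share.

Buyers' share ≈ 0.48.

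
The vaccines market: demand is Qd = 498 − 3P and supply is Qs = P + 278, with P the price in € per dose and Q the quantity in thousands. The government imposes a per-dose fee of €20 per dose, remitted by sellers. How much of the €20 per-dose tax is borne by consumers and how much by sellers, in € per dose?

Consumers bear €5 per dose; sellers bear €15 per dose.

Before the tax: set 498 − 3P = P + 278 → P* = €55, Q* = 333.
With the tax collected from sellers, supply shifts: Qs = (P − 20) + 278.
New equilibrium: consumers pay €60, sellers receive €40, Q = 318. (Wedge: Pb − Ps = 20.)
Burden on consumers: €5; on sellers: €15. (They sum to €20.)
The less price-elastic side of the market bears the larger share of a per-unit tax.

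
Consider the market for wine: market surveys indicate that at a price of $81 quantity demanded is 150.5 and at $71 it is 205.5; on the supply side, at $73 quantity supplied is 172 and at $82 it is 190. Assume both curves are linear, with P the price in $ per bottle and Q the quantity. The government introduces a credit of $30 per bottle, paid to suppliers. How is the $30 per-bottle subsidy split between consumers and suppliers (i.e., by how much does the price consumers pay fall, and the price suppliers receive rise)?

Consumers gain $8 per bottle; suppliers gain $22 per bottle.

Demand slope: (205.5 − 150.5)/(71 − 81) = -5.5, so Qd = 596 − 5.5P.
Supply slope: (190 − 172)/(82 − 73) = 2, so Qs = 2P + 26.
Without the subsidy, 596 − 5.5P = 2P + 26 gives 7.5P = 570, so P* = $76 and Q* = 178.
With a per-unit subsidy paid to suppliers, each receives P + 30 per unit sold, so supply becomes Qs = 2(P + 30) + 26.
Solving gives Q = 222 with consumers paying $68 and suppliers receiving $98 (the $30 wedge).
Gain to consumers: $8; to suppliers: $22. (They sum to $30.)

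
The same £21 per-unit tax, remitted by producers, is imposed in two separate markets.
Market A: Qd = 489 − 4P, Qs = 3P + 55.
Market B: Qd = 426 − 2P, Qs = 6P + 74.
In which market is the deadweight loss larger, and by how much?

Market A, by £47.25.

Market A: pre-tax P* = £62, Q* = 241; post-tax Q = 205; deadweight loss = £378.
Market B: pre-tax P* = £44, Q* = 338; post-tax Q = 306.5; deadweight loss = £330.75.
Difference: £378 vs £330.75 → market A is larger by £47.25.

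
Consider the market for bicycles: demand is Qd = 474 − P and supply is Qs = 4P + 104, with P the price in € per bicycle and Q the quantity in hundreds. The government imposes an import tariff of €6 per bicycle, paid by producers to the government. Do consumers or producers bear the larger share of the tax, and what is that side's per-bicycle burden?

Before the tax: set 474 − P = 4P + 104 → P* = €74, Q* = 400.
With the tax collected from producers, supply shifts: Qs = 4(P − 6) + 104.
New equilibrium: consumers pay €78.8, producers receive €72.8, Q = 395.2. (Wedge: Pb − Ps = 6.)
Per-bicycle burden: consumers €4.8, producers €1.2.
Consumers take the larger share because demand is less price-elastic here (demand slope 1 vs supply slope 4).

Consumers bear the larger share: €4.8 per bicycle.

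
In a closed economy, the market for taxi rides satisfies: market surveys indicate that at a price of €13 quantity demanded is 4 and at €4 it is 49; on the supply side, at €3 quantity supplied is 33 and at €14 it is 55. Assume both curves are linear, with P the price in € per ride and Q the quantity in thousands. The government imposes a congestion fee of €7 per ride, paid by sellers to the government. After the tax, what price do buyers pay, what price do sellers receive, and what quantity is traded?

Buyers pay €8; sellers receive €1; quantity = 29.

Demand slope: (49 − 4)/(4 − 13) = -5, so Qd = 69 − 5P.
Supply slope: (55 − 33)/(14 − 3) = 2, so Qs = 2P + 27.
Before the tax: set 69 − 5P = 2P + 27 → P* = €6, Q* = 39.
With the tax collected from sellers, supply shifts: Qs = 2(P − 7) + 27.
New equilibrium: buyers pay €8, sellers receive €1, Q = 29. (Wedge: Pb − Ps = 7.)
The less price-elastic side of the market bears the larger share of a per-unit tax.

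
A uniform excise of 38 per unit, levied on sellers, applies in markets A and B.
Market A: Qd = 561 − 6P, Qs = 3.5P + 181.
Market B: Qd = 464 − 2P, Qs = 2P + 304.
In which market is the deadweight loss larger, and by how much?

Market A, by 874.

Market A: pre-tax P* = 40, Q* = 321; post-tax Q = 237; deadweight loss = 1596.
Market B: pre-tax P* = 40, Q* = 384; post-tax Q = 346; deadweight loss = 722.
Difference: 1596 vs 722 → market A is larger by 874.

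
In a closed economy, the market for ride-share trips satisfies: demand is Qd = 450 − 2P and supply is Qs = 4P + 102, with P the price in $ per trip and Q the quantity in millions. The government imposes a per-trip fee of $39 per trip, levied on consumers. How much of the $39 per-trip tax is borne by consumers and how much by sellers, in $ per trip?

Without the tax, 450 − 2P = 4P + 102 gives 6P = 348, so P* = $58 and Q* = 334.
With the tax collected from consumers, demand (in seller-price terms) shifts: Qd = 450 − 2(P + 39).
Solving gives Q = 282 with consumers paying $84 and sellers receiving $45 (the $39 wedge).
Burden on consumers: $26; on sellers: $13. (They sum to $39.)

Consumers bear $26 per trip; sellers bear $13 per trip.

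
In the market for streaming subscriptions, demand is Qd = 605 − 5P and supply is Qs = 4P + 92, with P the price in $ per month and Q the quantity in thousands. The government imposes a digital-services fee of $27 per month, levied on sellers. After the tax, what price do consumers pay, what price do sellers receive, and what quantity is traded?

Without the tax, 605 − 5P = 4P + 92 gives 9P = 513, so P* = $57 and Q* = 320.
With the tax collected from sellers, supply shifts: Qs = 4(P − 27) + 92.
Solving gives Q = 260 with consumers paying $69 and sellers receiving $42 (the $27 wedge).
The less price-elastic side of the market bears the larger share of a per-unit tax.

Consumers pay $69; sellers receive $42; quantity = 260.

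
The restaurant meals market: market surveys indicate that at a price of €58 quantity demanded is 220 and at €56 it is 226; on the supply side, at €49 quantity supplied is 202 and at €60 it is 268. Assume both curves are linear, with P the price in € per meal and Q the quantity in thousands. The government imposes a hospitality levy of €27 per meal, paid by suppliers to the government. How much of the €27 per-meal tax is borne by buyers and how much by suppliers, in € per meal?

Demand slope: (226 − 220)/(56 − 58) = -3, so Qd = 394 − 3P.
Supply slope: (268 − 202)/(60 − 49) = 6, so Qs = 6P − 92.
Before the tax: set 394 − 3P = 6P − 92 → P* = €54, Q* = 232.
With the tax collected from suppliers, supply shifts: Qs = 6(P − 27) − 92.
Solving gives Q = 178 with buyers paying €72 and suppliers receiving €45 (the €27 wedge).
Burden on buyers: €18; on suppliers: €9. (They sum to €27.)
The less price-elastic side of the market bears the larger share of a per-unit tax.

Buyers bear €18 per meal; suppliers bear €9 per meal.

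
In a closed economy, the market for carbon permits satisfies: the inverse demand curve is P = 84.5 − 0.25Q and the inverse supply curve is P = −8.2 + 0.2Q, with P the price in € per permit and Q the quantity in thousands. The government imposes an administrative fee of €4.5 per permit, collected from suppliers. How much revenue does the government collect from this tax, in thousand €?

Rewrite in direct form: Qd = 338 − 4P and Qs = 5P + 41.
Before the tax: set 338 − 4P = 5P + 41 → P* = €33, Q* = 206.
With the tax collected from suppliers, supply shifts: Qs = 5(P − 4.5) + 41.
New equilibrium: consumers pay €35.5, suppliers receive €31, Q = 196. (Wedge: Pb − Ps = 4.5.)
Revenue = t · Q = 4.5 · 196 = €882.

Tax revenue = €882 thousand.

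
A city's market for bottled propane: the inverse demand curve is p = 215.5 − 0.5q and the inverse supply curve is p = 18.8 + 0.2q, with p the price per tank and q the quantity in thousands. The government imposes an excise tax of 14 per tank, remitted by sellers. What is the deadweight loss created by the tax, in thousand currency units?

Deadweight loss = 140 thousand.

Inverting to q(p) form: qd = 431 − 2p; qs = 5p − 94.
Before the tax: set 431 − 2p = 5p − 94 → p* = 75, q* = 281.
With the tax collected from sellers, supply shifts: qs = 5(p − 14) − 94.
Solving gives q = 261 with consumers paying 85 and sellers receiving 71 (the 14 wedge).
Quantity falls by |ΔQ| = |281 − 261| = 20.
DWL = ½ · t · |ΔQ| = ½ · 14 · 20 = 140.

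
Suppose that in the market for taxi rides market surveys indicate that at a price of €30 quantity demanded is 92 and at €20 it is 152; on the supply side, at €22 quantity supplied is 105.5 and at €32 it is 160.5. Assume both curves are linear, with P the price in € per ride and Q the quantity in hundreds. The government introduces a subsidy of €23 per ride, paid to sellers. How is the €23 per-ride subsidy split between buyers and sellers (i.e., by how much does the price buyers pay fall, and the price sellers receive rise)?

Demand slope: (152 − 92)/(20 − 30) = -6, so Qd = 272 − 6P.
Supply slope: (160.5 − 105.5)/(32 − 22) = 5.5, so Qs = 5.5P − 15.5.
Before the subsidy: set 272 − 6P = 5.5P − 15.5 → P* = €25, Q* = 122.
With a per-unit subsidy paid to sellers, each receives P + 23 per unit sold, so supply becomes Qs = 5.5(P + 23) − 15.5.
Solving gives Q = 188 with buyers paying €14 and sellers receiving €37 (the €23 wedge).
Gain to buyers: €11; to sellers: €12. (They sum to €23.)

Buyers gain €11 per ride; sellers gain €12 per ride.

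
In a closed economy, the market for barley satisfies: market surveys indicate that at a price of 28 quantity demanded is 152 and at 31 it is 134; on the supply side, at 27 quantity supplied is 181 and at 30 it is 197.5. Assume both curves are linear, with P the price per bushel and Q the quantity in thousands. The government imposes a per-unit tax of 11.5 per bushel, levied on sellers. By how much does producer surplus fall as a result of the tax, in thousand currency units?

Demand slope: (134 − 152)/(31 − 28) = -6, so Qd = 320 − 6P.
Supply slope: (197.5 − 181)/(30 − 27) = 5.5, so Qs = 5.5P + 32.5.
Before the tax: set 320 − 6P = 5.5P + 32.5 → P* = 25, Q* = 170.
With the tax collected from sellers, supply shifts: Qs = 5.5(P − 11.5) + 32.5.
Solving gives Q = 137 with consumers paying 30.5 and sellers receiving 19 (the 11.5 wedge).
ΔPS is the trapezoid between Q = 137 and Q = 170 of height 6: ½ · (170 + 137) · 6 = 921.

Producer surplus falls by 921 thousand.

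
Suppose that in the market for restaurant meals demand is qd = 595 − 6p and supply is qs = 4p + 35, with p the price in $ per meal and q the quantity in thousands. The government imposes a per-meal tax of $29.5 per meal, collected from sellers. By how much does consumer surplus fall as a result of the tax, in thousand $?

Before the tax: set 595 − 6p = 4p + 35 → p* = $56, q* = 259.
With the tax collected from sellers, supply shifts: qs = 4(p − 29.5) + 35.
New equilibrium: buyers pay $67.8, sellers receive $38.3, q = 188.2. (Wedge: pb − ps = 29.5.)
ΔCS is the trapezoid between Q = 188.2 and Q = 259 of height $11.8: ½ · (259 + 188.2) · 11.8 = $2638.48.

Consumer surplus falls by $2638.48 thousand.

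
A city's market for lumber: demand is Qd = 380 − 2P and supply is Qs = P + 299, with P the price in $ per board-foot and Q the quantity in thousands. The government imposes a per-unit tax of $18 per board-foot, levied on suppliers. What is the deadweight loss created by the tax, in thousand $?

Without the tax, 380 − 2P = P + 299 gives 3P = 81, so P* = $27 and Q* = 326.
With the tax collected from suppliers, supply shifts: Qs = (P − 18) + 299.
Solving gives Q = 314 with buyers paying $33 and suppliers receiving $15 (the $18 wedge).
Quantity falls by |ΔQ| = |326 − 314| = 12.
DWL = ½ · t · |ΔQ| = ½ · 18 · 12 = $108.

Deadweight loss = $108 thousand.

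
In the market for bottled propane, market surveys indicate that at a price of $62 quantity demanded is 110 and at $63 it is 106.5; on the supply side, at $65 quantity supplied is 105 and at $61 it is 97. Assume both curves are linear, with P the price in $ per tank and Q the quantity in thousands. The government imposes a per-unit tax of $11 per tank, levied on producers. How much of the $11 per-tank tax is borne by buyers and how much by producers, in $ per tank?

Demand slope: (106.5 − 110)/(63 − 62) = -3.5, so Qd = 327 − 3.5P.
Supply slope: (97 − 105)/(61 − 65) = 2, so Qs = 2P − 25.
Before the tax: set 327 − 3.5P = 2P − 25 → P* = $64, Q* = 103.
With the tax collected from producers, supply shifts: Qs = 2(P − 11) − 25.
New equilibrium: buyers pay $68, producers receive $57, Q = 89. (Wedge: Pb − Ps = 11.)
Burden on buyers: $4; on producers: $7. (They sum to $11.)
The less price-elastic side of the market bears the larger share of a per-unit tax.

Buyers bear $4 per tank; producers bear $7 per tank.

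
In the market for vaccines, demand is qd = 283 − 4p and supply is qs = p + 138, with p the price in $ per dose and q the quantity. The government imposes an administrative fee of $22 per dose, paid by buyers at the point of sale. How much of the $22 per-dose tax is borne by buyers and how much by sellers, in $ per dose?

Buyers bear $4.4 per dose; sellers bear $17.6 per dose.

Without the tax, 283 − 4p = p + 138 gives 5p = 145, so p* = $29 and q* = 167.
With the tax collected from buyers, demand (in seller-price terms) shifts: qd = 283 − 4(p + 22).
Solving gives q = 149.4 with buyers paying $33.4 and sellers receiving $11.4 (the $22 wedge).
Burden on buyers: $4.4; on sellers: $17.6. (They sum to $22.)
The less price-elastic side of the market bears the larger share of a per-unit tax.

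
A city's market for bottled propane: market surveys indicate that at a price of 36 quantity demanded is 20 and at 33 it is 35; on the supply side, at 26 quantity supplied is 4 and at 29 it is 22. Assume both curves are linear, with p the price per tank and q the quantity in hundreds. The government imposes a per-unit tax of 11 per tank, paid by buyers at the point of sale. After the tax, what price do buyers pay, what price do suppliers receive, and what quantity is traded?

Buyers pay 38; suppliers receive 27; quantity = 10.

Demand slope: (35 − 20)/(33 − 36) = -5, so qd = 200 − 5p.
Supply slope: (22 − 4)/(29 − 26) = 6, so qs = 6p − 152.
Without the tax, 200 − 5p = 6p − 152 gives 11p = 352, so p* = 32 and q* = 40.
With the tax collected from buyers, demand (in seller-price terms) shifts: qd = 200 − 5(p + 11).
New equilibrium: buyers pay 38, suppliers receive 27, q = 10. (Wedge: pb − ps = 11.)
The less price-elastic side of the market bears the larger share of a per-unit tax.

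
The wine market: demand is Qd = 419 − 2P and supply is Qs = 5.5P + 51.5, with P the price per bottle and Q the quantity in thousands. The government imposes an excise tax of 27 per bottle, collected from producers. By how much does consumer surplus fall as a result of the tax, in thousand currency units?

Consumer surplus falls by 5963.76 thousand.

Without the tax, 419 − 2P = 5.5P + 51.5 gives 7.5P = 367.5, so P* = 49 and Q* = 321.
With the tax collected from producers, supply shifts: Qs = 5.5(P − 27) + 51.5.
Solving gives Q = 281.4 with buyers paying 68.8 and producers receiving 41.8 (the 27 wedge).
ΔCS is the trapezoid between Q = 281.4 and Q = 321 of height 19.8: ½ · (321 + 281.4) · 19.8 = 5963.76.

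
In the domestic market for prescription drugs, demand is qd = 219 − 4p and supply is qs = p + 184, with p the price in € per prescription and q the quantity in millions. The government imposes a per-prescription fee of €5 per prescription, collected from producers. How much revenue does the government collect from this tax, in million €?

Before the tax: set 219 − 4p = p + 184 → p* = €7, q* = 191.
With the tax collected from producers, supply shifts: qs = (p − 5) + 184.
Solving gives q = 187 with consumers paying €8 and producers receiving €3 (the €5 wedge).
Revenue = t · Q = 5 · 187 = €935.

Tax revenue = €935 million.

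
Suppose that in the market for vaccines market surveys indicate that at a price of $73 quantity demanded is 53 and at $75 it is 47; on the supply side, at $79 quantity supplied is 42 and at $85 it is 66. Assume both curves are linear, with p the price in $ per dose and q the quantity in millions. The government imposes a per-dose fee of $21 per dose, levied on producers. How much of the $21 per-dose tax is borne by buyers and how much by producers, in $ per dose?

Demand slope: (47 − 53)/(75 − 73) = -3, so qd = 272 − 3p.
Supply slope: (66 − 42)/(85 − 79) = 4, so qs = 4p − 274.
Before the tax: set 272 − 3p = 4p − 274 → p* = $78, q* = 38.
With the tax collected from producers, supply shifts: qs = 4(p − 21) − 274.
New equilibrium: buyers pay $90, producers receive $69, q = 2. (Wedge: pb − ps = 21.)
Burden on buyers: $12; on producers: $9. (They sum to $21.)
The less price-elastic side of the market bears the larger share of a per-unit tax.

Buyers bear $12 per dose; producers bear $9 per dose.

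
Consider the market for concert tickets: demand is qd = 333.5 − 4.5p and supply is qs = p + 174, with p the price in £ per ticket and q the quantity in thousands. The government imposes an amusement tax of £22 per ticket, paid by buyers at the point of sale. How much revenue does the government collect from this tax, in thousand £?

Without the tax, 333.5 − 4.5p = p + 174 gives 5.5p = 159.5, so p* = £29 and q* = 203.
With the tax collected from buyers, demand (in seller-price terms) shifts: qd = 333.5 − 4.5(p + 22).
New equilibrium: buyers pay £33, suppliers receive £11, q = 185. (Wedge: pb − ps = 22.)
Revenue = t · Q = 22 · 185 = £4070.

Tax revenue = £4070 thousand.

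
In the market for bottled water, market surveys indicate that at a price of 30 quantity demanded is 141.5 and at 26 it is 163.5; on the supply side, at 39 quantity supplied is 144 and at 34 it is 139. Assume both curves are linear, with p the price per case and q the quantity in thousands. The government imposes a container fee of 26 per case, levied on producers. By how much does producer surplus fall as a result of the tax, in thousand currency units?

Demand slope: (163.5 − 141.5)/(26 − 30) = -5.5, so qd = 306.5 − 5.5p.
Supply slope: (139 − 144)/(34 − 39) = 1, so qs = p + 105.
Before the tax: set 306.5 − 5.5p = p + 105 → p* = 31, q* = 136.
With the tax collected from producers, supply shifts: qs = (p − 26) + 105.
Solving gives q = 114 with buyers paying 35 and producers receiving 9 (the 26 wedge).
ΔPS is the trapezoid between Q = 114 and Q = 136 of height 22: ½ · (136 + 114) · 22 = 2750.

Producer surplus falls by 2750 thousand.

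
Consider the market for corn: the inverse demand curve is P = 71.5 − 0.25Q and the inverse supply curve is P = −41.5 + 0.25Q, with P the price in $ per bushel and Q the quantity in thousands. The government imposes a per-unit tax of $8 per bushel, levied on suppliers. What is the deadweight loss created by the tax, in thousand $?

Deadweight loss = $64 thousand.

Inverting to Q(P) form: Qd = 286 − 4P; Qs = 4P + 166.
Without the tax, 286 − 4P = 4P + 166 gives 8P = 120, so P* = $15 and Q* = 226.
With the tax collected from suppliers, supply shifts: Qs = 4(P − 8) + 166.
New equilibrium: consumers pay $19, suppliers receive $11, Q = 210. (Wedge: Pb − Ps = 8.)
Quantity falls by |ΔQ| = |226 − 210| = 16.
DWL = ½ · t · |ΔQ| = ½ · 8 · 16 = $64.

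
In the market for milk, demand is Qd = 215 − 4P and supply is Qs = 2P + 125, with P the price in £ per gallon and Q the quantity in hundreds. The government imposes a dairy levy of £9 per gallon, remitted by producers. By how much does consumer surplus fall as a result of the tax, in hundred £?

Consumer surplus falls by £447 hundred.

Without the tax, 215 − 4P = 2P + 125 gives 6P = 90, so P* = £15 and Q* = 155.
With the tax collected from producers, supply shifts: Qs = 2(P − 9) + 125.
New equilibrium: consumers pay £18, producers receive £9, Q = 143. (Wedge: Pb − Ps = 9.)
ΔCS is the trapezoid between Q = 143 and Q = 155 of height £3: ½ · (155 + 143) · 3 = £447.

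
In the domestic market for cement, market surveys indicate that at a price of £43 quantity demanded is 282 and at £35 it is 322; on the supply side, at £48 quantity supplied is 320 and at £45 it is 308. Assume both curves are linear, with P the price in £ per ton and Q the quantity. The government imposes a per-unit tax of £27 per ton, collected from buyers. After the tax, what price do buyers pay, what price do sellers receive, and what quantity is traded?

Buyers pay £53; sellers receive £26; quantity = 232.

Demand slope: (322 − 282)/(35 − 43) = -5, so Qd = 497 − 5P.
Supply slope: (308 − 320)/(45 − 48) = 4, so Qs = 4P + 128.
Before the tax: set 497 − 5P = 4P + 128 → P* = £41, Q* = 292.
With the tax collected from buyers, demand (in seller-price terms) shifts: Qd = 497 − 5(P + 27).
Solving gives Q = 232 with buyers paying £53 and sellers receiving £26 (the £27 wedge).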